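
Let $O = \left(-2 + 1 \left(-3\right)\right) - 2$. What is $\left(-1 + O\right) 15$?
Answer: $-120$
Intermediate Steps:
$O = -7$ ($O = \left(-2 - 3\right) - 2 = -5 - 2 = -7$)
$\left(-1 + O\right) 15 = \left(-1 - 7\right) 15 = \left(-8\right) 15 = -120$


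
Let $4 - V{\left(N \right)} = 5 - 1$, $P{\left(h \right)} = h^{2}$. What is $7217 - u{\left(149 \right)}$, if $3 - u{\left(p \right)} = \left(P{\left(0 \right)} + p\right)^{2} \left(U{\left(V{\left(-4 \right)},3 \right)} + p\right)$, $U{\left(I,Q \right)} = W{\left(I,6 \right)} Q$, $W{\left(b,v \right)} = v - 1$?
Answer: $3648178$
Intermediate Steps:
$W{\left(b,v \right)} = -1 + v$
$V{\left(N \right)} = 0$ ($V{\left(N \right)} = 4 - \left(5 - 1\right) = 4 - 4 = 0$)
$U{\left(I,Q \right)} = 5 Q$ ($U{\left(I,Q \right)} = \left(-1 + 6\right) Q = 5 Q$)
$u{\left(p \right)} = 3 - p^{2} \left(15 + p\right)$ ($u{\left(p \right)} = 3 - \left(0^{2} + p\right)^{2} \left(5 \cdot 3 + p\right) = 3 - \left(0 + p\right)^{2} \left(15 + p\right) = 3 - p^{2} \left(15 + p\right)$)
$7217 - u{\left(149 \right)} = 7217 - \left(3 - 149^{3} - 15 \cdot 149^{2}\right) = 7217 - \left(3 - 3307949 - 333015\right) = 7217 - -3640961 = 7217 + 3640961 = 3648178$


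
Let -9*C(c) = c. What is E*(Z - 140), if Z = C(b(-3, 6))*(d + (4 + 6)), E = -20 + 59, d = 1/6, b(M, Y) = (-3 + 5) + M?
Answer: -97487/18 ≈ -5415.9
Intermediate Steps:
b(M, Y) = 2 + M
C(c) = -c/9
d = 1/6 ≈ 0.16667
E = 39
Z = 61/54 (Z = (-(2 - 3)/9)*(1/6 + (4 + 6)) = (-1/9*(-1))*(1/6 + 10) = (1/9)*(61/6) = 61/54 ≈ 1.1296)
E*(Z - 140) = 39*(61/54 - 140) = 39*(-7499/54) = -97487/18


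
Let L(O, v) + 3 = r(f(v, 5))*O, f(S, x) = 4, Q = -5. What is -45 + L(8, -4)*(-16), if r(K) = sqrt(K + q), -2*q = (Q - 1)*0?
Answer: -253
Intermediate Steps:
q = 0 (q = -(-5 - 1)*0/2 = -(-3)*0 = -1/2*0 = 0)
r(K) = sqrt(K) (r(K) = sqrt(K + 0) = sqrt(K))
L(O, v) = -3 + 2*O (L(O, v) = -3 + sqrt(4)*O = -3 + 2*O)
-45 + L(8, -4)*(-16) = -45 + (-3 + 2*8)*(-16) = -45 + (-3 + 16)*(-16) = -45 + 13*(-16) = -45 - 208 = -253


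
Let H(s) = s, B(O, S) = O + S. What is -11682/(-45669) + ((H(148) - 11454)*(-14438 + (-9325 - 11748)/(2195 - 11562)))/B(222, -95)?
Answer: 23272829954322620/18109417807 ≈ 1.2851e+6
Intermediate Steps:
-11682/(-45669) + ((H(148) - 11454)*(-14438 + (-9325 - 11748)/(2195 - 11562)))/B(222, -95) = -11682/(-45669) + ((148 - 11454)*(-14438 + (-9325 - 11748)/(2195 - 11562)))/(222 - 95) = -11682*(-1/45669) - 11306*(-14438 - 21073/(-9367))/127 = 3894/15223 - 11306*(-14438 - 21073*(-1/9367))*(1/127) = 3894/15223 - 11306*(-14438 + 21073/9367)*(1/127) = 3894/15223 - 11306*(-135219673/9367)*(1/127) = 3894/15223 + (1528793622938/9367)*(1/127) = 3894/15223 + 1528793622938/1189609 = 23272829954322620/18109417807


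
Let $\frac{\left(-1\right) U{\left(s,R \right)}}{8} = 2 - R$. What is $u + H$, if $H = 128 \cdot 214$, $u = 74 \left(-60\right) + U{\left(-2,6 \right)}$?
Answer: $22984$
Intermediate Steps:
$U{\left(s,R \right)} = -16 + 8 R$ ($U{\left(s,R \right)} = - 8 \left(2 - R\right) = -16 + 8 R$)
$u = -4408$ ($u = 74 \left(-60\right) + \left(-16 + 8 \cdot 6\right) = -4440 + \left(-16 + 48\right) = -4440 + 32 = -4408$)
$H = 27392$
$u + H = -4408 + 27392 = 22984$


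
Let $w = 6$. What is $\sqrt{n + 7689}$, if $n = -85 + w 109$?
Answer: $\sqrt{8258} \approx 90.874$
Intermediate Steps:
$n = 569$ ($n = -85 + 6 \cdot 109 = -85 + 654 = 569$)
$\sqrt{n + 7689} = \sqrt{569 + 7689} = \sqrt{8258}$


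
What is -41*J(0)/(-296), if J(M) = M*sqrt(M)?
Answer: 0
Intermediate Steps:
J(M) = M**(3/2)
-41*J(0)/(-296) = -41*0**(3/2)/(-296) = -41*0*(-1/296) = 0*(-1/296) = 0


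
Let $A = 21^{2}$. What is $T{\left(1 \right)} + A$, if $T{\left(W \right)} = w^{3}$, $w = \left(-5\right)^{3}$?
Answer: $-1952684$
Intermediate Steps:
$w = -125$
$A = 441$
$T{\left(W \right)} = -1953125$ ($T{\left(W \right)} = \left(-125\right)^{3} = -1953125$)
$T{\left(1 \right)} + A = -1953125 + 441 = -1952684$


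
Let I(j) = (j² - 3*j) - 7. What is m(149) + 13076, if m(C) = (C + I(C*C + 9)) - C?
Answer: 493230539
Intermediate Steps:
I(j) = -7 + j² - 3*j
m(C) = -34 + (9 + C²)² - 3*C² (m(C) = (C + (-7 + (C*C + 9)² - 3*(C*C + 9))) - C = (C + (-7 + (C² + 9)² - 3*(C² + 9))) - C = (C + (-7 + (9 + C²)² - 3*(9 + C²))) - C = (C + (-7 + (9 + C²)² + (-27 - 3*C²))) - C = (C + (-34 + (9 + C²)² - 3*C²)) - C = (-34 + C + (9 + C²)² - 3*C²) - C = -34 + (9 + C²)² - 3*C²)
m(149) + 13076 = (47 + 149⁴ + 15*149²) + 13076 = (47 + 492884401 + 15*22201) + 13076 = (47 + 492884401 + 333015) + 13076 = 493217463 + 13076 = 493230539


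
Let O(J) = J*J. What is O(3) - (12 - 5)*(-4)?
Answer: 37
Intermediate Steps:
O(J) = J²
O(3) - (12 - 5)*(-4) = 3² - (12 - 5)*(-4) = 9 - 7*(-4) = 9 - 1*(-28) = 9 + 28 = 37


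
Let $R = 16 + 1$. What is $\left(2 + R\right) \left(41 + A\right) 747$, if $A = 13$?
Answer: $766422$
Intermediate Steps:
$R = 17$
$\left(2 + R\right) \left(41 + A\right) 747 = \left(2 + 17\right) \left(41 + 13\right) 747 = 19 \cdot 54 \cdot 747 = 1026 \cdot 747 = 766422$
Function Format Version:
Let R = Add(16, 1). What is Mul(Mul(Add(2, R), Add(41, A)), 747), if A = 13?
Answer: 766422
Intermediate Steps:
R = 17
Mul(Mul(Add(2, R), Add(41, A)), 747) = Mul(Mul(Add(2, 17), Add(41, 13)), 747) = Mul(Mul(19, 54), 747) = Mul(1026, 747) = 766422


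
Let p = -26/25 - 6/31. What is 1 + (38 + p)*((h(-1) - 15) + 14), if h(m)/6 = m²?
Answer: 28649/155 ≈ 184.83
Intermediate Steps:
h(m) = 6*m²
p = -956/775 (p = -26*1/25 - 6*1/31 = -26/25 - 6/31 = -956/775 ≈ -1.2335)
1 + (38 + p)*((h(-1) - 15) + 14) = 1 + (38 - 956/775)*((6*(-1)² - 15) + 14) = 1 + 28494*((6*1 - 15) + 14)/775 = 1 + 28494*((6 - 15) + 14)/775 = 1 + 28494*(-9 + 14)/775 = 1 + (28494/775)*5 = 1 + 28494/155 = 28649/155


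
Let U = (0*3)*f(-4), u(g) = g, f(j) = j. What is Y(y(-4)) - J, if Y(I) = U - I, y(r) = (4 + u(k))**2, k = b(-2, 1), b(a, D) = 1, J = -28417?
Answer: 28392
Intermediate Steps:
k = 1
U = 0 (U = (0*3)*(-4) = 0*(-4) = 0)
y(r) = 25 (y(r) = (4 + 1)**2 = 5**2 = 25)
Y(I) = -I (Y(I) = 0 - I = -I)
Y(y(-4)) - J = -1*25 - 1*(-28417) = -25 + 28417 = 28392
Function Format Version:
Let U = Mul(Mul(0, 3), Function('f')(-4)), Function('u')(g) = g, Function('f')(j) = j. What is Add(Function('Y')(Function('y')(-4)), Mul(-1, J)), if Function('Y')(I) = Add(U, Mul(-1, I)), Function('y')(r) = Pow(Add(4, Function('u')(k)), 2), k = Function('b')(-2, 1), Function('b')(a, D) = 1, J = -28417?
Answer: 28392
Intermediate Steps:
k = 1
U = 0 (U = Mul(Mul(0, 3), -4) = Mul(0, -4) = 0)
Function('y')(r) = 25 (Function('y')(r) = Pow(Add(4, 1), 2) = Pow(5, 2) = 25)
Function('Y')(I) = Mul(-1, I) (Function('Y')(I) = Add(0, Mul(-1, I)) = Mul(-1, I))
Add(Function('Y')(Function('y')(-4)), Mul(-1, J)) = Add(Mul(-1, 25), Mul(-1, -28417)) = Add(-25, 28417) = 28392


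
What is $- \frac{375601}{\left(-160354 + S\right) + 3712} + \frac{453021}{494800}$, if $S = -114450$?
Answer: $\frac{1882059413}{817904400} \approx 2.3011$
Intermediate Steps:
$- \frac{375601}{\left(-160354 + S\right) + 3712} + \frac{453021}{494800} = - \frac{375601}{\left(-160354 - 114450\right) + 3712} + \frac{453021}{494800} = - \frac{375601}{-274804 + 3712} + 453021 \cdot \frac{1}{494800} = - \frac{375601}{-271092} + \frac{453021}{494800} = \left(-375601\right) \left(- \frac{1}{271092}\right) + \frac{453021}{494800} = \frac{9161}{6612} + \frac{453021}{494800} = \frac{1882059413}{817904400}$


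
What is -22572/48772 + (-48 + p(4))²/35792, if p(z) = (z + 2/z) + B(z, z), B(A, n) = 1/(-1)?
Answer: -711316271/1745647424 ≈ -0.40748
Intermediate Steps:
B(A, n) = -1
p(z) = -1 + z + 2/z (p(z) = (z + 2/z) - 1 = -1 + z + 2/z)
-22572/48772 + (-48 + p(4))²/35792 = -22572/48772 + (-48 + (-1 + 4 + 2/4))²/35792 = -22572*1/48772 + (-48 + (-1 + 4 + 2*(¼)))²*(1/35792) = -5643/12193 + (-48 + (-1 + 4 + ½))²*(1/35792) = -5643/12193 + (-48 + 7/2)²*(1/35792) = -5643/12193 + (-89/2)²*(1/35792) = -5643/12193 + (7921/4)*(1/35792) = -5643/12193 + 7921/143168 = -711316271/1745647424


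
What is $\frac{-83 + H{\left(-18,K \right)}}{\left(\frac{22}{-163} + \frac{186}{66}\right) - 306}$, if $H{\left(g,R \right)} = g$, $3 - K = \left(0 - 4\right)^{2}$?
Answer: $\frac{181093}{543847} \approx 0.33299$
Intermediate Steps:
$K = -13$ ($K = 3 - \left(0 - 4\right)^{2} = 3 - \left(-4\right)^{2} = 3 - 16 = -13$)
$\frac{-83 + H{\left(-18,K \right)}}{\left(\frac{22}{-163} + \frac{186}{66}\right) - 306} = \frac{-83 - 18}{\left(\frac{22}{-163} + \frac{186}{66}\right) - 306} = - \frac{101}{\left(22 \left(- \frac{1}{163}\right) + 186 \cdot \frac{1}{66}\right) - 306} = - \frac{101}{\left(- \frac{22}{163} + \frac{31}{11}\right) - 306} = - \frac{101}{\frac{4811}{1793} - 306} = - \frac{101}{- \frac{543847}{1793}} = \left(-101\right) \left(- \frac{1793}{543847}\right) = \frac{181093}{543847}$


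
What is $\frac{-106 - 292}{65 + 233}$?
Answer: $- \frac{199}{149} \approx -1.3356$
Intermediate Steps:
$\frac{-106 - 292}{65 + 233} = - \frac{398}{298} = \left(-398\right) \frac{1}{298} = - \frac{199}{149}$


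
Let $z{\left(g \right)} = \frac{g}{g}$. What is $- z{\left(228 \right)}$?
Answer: $-1$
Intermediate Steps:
$z{\left(g \right)} = 1$
$- z{\left(228 \right)} = \left(-1\right) 1 = -1$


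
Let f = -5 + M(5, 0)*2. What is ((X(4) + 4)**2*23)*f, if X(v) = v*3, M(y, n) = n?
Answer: -29440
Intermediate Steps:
X(v) = 3*v
f = -5 (f = -5 + 0*2 = -5 + 0 = -5)
((X(4) + 4)**2*23)*f = ((3*4 + 4)**2*23)*(-5) = ((12 + 4)**2*23)*(-5) = (16**2*23)*(-5) = (256*23)*(-5) = 5888*(-5) = -29440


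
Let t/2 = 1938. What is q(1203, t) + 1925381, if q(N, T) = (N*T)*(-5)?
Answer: -21388759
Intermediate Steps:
t = 3876 (t = 2*1938 = 3876)
q(N, T) = -5*N*T
q(1203, t) + 1925381 = -5*1203*3876 + 1925381 = -23314140 + 1925381 = -21388759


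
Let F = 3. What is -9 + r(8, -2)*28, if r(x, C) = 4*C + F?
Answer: -149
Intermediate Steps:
r(x, C) = 3 + 4*C (r(x, C) = 4*C + 3 = 3 + 4*C)
-9 + r(8, -2)*28 = -9 + (3 + 4*(-2))*28 = -9 + (3 - 8)*28 = -9 - 5*28 = -9 - 140 = -149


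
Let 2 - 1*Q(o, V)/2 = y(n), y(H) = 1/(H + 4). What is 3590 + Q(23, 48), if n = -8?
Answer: 7189/2 ≈ 3594.5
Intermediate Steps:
y(H) = 1/(4 + H)
Q(o, V) = 9/2 (Q(o, V) = 4 - 2/(4 - 8) = 4 - 2/(-4) = 4 - 2*(-¼) = 4 + ½ = 9/2)
3590 + Q(23, 48) = 3590 + 9/2 = 7189/2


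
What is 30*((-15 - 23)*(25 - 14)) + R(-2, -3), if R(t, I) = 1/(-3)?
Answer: -37621/3 ≈ -12540.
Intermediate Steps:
R(t, I) = -⅓
30*((-15 - 23)*(25 - 14)) + R(-2, -3) = 30*((-15 - 23)*(25 - 14)) - ⅓ = 30*(-38*11) - ⅓ = 30*(-418) - ⅓ = -12540 - ⅓ = -37621/3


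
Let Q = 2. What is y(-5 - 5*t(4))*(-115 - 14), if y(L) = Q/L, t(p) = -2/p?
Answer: 516/5 ≈ 103.20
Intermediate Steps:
y(L) = 2/L
y(-5 - 5*t(4))*(-115 - 14) = (2/(-5 - (-10)/4))*(-115 - 14) = (2/(-5 - (-10)/4))*(-129) = (2/(-5 - 5*(-½)))*(-129) = (2/(-5 + 5/2))*(-129) = (2/(-5/2))*(-129) = (2*(-⅖))*(-129) = -⅘*(-129) = 516/5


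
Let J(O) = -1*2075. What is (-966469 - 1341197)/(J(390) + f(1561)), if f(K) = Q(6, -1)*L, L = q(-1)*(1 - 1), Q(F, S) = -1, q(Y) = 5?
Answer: 2307666/2075 ≈ 1112.1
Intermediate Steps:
L = 0 (L = 5*(1 - 1) = 5*0 = 0)
J(O) = -2075
f(K) = 0 (f(K) = -1*0 = 0)
(-966469 - 1341197)/(J(390) + f(1561)) = (-966469 - 1341197)/(-2075 + 0) = -2307666/(-2075) = -2307666*(-1/2075) = 2307666/2075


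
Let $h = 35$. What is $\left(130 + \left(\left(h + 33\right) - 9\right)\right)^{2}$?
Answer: $35721$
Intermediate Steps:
$\left(130 + \left(\left(h + 33\right) - 9\right)\right)^{2} = \left(130 + \left(\left(35 + 33\right) - 9\right)\right)^{2} = \left(130 + \left(68 - 9\right)\right)^{2} = \left(130 + 59\right)^{2} = 189^{2} = 35721$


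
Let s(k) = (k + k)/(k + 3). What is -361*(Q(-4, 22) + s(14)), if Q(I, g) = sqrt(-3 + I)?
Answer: -10108/17 - 361*I*sqrt(7) ≈ -594.59 - 955.12*I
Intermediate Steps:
s(k) = 2*k/(3 + k) (s(k) = (2*k)/(3 + k) = 2*k/(3 + k))
-361*(Q(-4, 22) + s(14)) = -361*(sqrt(-3 - 4) + 2*14/(3 + 14)) = -361*(sqrt(-7) + 2*14/17) = -361*(I*sqrt(7) + 2*14*(1/17)) = -361*(I*sqrt(7) + 28/17) = -361*(28/17 + I*sqrt(7)) = -10108/17 - 361*I*sqrt(7)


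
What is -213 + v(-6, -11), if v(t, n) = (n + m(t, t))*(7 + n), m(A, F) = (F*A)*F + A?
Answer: 719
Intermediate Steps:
m(A, F) = A + A*F² (m(A, F) = (A*F)*F + A = A*F² + A = A + A*F²)
v(t, n) = (7 + n)*(n + t*(1 + t²)) (v(t, n) = (n + t*(1 + t²))*(7 + n) = (7 + n)*(n + t*(1 + t²)))
-213 + v(-6, -11) = -213 + ((-11)² + 7*(-11) + 7*(-6)*(1 + (-6)²) - 11*(-6)*(1 + (-6)²)) = -213 + (121 - 77 + 7*(-6)*(1 + 36) - 11*(-6)*(1 + 36)) = -213 + (121 - 77 + 7*(-6)*37 - 11*(-6)*37) = -213 + (121 - 77 - 1554 + 2442) = -213 + 932 = 719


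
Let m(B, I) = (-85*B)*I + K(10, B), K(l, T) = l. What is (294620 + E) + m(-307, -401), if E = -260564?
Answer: -10430029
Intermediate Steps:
m(B, I) = 10 - 85*B*I (m(B, I) = (-85*B)*I + 10 = -85*B*I + 10 = 10 - 85*B*I)
(294620 + E) + m(-307, -401) = (294620 - 260564) + (10 - 85*(-307)*(-401)) = 34056 + (10 - 10464095) = 34056 - 10464085 = -10430029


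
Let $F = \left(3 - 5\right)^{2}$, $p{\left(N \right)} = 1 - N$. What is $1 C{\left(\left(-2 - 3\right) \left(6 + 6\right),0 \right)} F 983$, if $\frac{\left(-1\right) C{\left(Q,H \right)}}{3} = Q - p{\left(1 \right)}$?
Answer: $707760$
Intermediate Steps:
$C{\left(Q,H \right)} = - 3 Q$ ($C{\left(Q,H \right)} = - 3 \left(Q - \left(1 - 1\right)\right) = - 3 \left(Q - 0\right) = - 3 \left(Q + 0\right) = - 3 Q$)
$F = 4$ ($F = \left(-2\right)^{2} = 4$)
$1 C{\left(\left(-2 - 3\right) \left(6 + 6\right),0 \right)} F 983 = 1 \left(- 3 \left(-2 - 3\right) \left(6 + 6\right)\right) 4 \cdot 983 = 1 \left(- 3 \left(\left(-5\right) 12\right)\right) 4 \cdot 983 = 1 \left(\left(-3\right) \left(-60\right)\right) 4 \cdot 983 = 1 \cdot 180 \cdot 4 \cdot 983 = 180 \cdot 4 \cdot 983 = 720 \cdot 983 = 707760$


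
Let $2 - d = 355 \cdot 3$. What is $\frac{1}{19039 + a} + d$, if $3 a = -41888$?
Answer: $- \frac{16188424}{15229} \approx -1063.0$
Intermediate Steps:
$a = - \frac{41888}{3}$ ($a = \frac{1}{3} \left(-41888\right) = - \frac{41888}{3} \approx -13963.0$)
$d = -1063$ ($d = 2 - 355 \cdot 3 = 2 - 1065 = -1063$)
$\frac{1}{19039 + a} + d = \frac{1}{19039 - \frac{41888}{3}} - 1063 = \frac{1}{\frac{15229}{3}} - 1063 = \frac{3}{15229} - 1063 = - \frac{16188424}{15229}$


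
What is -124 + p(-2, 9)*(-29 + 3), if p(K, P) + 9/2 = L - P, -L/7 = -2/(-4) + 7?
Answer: 1592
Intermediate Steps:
L = -105/2 (L = -7*(-2/(-4) + 7) = -7*(-2*(-¼) + 7) = -7*(½ + 7) = -7*15/2 = -105/2 ≈ -52.500)
p(K, P) = -57 - P (p(K, P) = -9/2 + (-105/2 - P) = -57 - P)
-124 + p(-2, 9)*(-29 + 3) = -124 + (-57 - 1*9)*(-29 + 3) = -124 + (-57 - 9)*(-26) = -124 - 66*(-26) = -124 + 1716 = 1592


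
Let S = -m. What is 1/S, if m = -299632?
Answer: 1/299632 ≈ 3.3374e-6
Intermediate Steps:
S = 299632 (S = -1*(-299632) = 299632)
1/S = 1/299632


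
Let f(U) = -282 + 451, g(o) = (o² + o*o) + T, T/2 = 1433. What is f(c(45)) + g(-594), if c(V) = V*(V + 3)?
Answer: 708707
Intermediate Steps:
c(V) = V*(3 + V)
T = 2866 (T = 2*1433 = 2866)
g(o) = 2866 + 2*o² (g(o) = (o² + o*o) + 2866 = (o² + o²) + 2866 = 2*o² + 2866 = 2866 + 2*o²)
f(U) = 169
f(c(45)) + g(-594) = 169 + (2866 + 2*(-594)²) = 169 + (2866 + 2*352836) = 169 + (2866 + 705672) = 169 + 708538 = 708707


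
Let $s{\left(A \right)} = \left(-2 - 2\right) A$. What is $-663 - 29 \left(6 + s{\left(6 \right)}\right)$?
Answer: $-141$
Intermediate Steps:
$s{\left(A \right)} = - 4 A$
$-663 - 29 \left(6 + s{\left(6 \right)}\right) = -663 - 29 \left(6 - 24\right) = -663 - -522 = -663 + 522 = -141$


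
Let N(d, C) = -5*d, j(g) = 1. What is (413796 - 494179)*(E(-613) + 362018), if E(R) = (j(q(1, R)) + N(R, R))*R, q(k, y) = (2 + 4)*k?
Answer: 121976379520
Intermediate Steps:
q(k, y) = 6*k
E(R) = R*(1 - 5*R) (E(R) = (1 - 5*R)*R = R*(1 - 5*R))
(413796 - 494179)*(E(-613) + 362018) = (413796 - 494179)*(-613*(1 - 5*(-613)) + 362018) = -80383*(-613*(1 + 3065) + 362018) = -80383*(-613*3066 + 362018) = -80383*(-1879458 + 362018) = -80383*(-1517440) = 121976379520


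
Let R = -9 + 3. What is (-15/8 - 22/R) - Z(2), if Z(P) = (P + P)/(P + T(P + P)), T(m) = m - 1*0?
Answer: 9/8 ≈ 1.1250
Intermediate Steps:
T(m) = m (T(m) = m + 0 = m)
Z(P) = 2/3 (Z(P) = (P + P)/(P + (P + P)) = (2*P)/(P + 2*P) = (2*P)/((3*P)) = (2*P)*(1/(3*P)) = 2/3)
R = -6
(-15/8 - 22/R) - Z(2) = (-15/8 - 22/(-6)) - 1*2/3 = (-15*1/8 - 22*(-1/6)) - 2/3 = (-15/8 + 11/3) - 2/3 = 43/24 - 2/3 = 9/8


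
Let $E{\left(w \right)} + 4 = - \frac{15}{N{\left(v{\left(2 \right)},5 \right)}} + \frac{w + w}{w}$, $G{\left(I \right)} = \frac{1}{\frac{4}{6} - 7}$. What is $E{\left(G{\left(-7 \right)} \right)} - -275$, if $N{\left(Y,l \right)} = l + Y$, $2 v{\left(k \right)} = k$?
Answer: $\frac{541}{2} \approx 270.5$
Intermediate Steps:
$G{\left(I \right)} = - \frac{3}{19}$ ($G{\left(I \right)} = \frac{1}{4 \cdot \frac{1}{6} - 7} = \frac{1}{\frac{2}{3} - 7} = \frac{1}{- \frac{19}{3}} = - \frac{3}{19}$)
$v{\left(k \right)} = \frac{k}{2}$
$N{\left(Y,l \right)} = Y + l$
$E{\left(w \right)} = - \frac{9}{2}$ ($E{\left(w \right)} = -4 - \left(\frac{15}{\frac{1}{2} \cdot 2 + 5} - \frac{w + w}{w}\right) = -4 - \left(\frac{15}{1 + 5} - \frac{2 w}{w}\right) = -4 + \left(- \frac{15}{6} + 2\right) = -4 + \left(\left(-15\right) \frac{1}{6} + 2\right) = -4 + \left(- \frac{5}{2} + 2\right) = -4 - \frac{1}{2} = - \frac{9}{2}$)
$E{\left(G{\left(-7 \right)} \right)} - -275 = - \frac{9}{2} - -275 = - \frac{9}{2} + 275 = \frac{541}{2}$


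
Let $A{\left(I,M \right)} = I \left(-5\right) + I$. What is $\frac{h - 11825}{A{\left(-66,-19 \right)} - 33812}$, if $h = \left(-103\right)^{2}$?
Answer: $\frac{304}{8387} \approx 0.036247$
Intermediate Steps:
$A{\left(I,M \right)} = - 4 I$ ($A{\left(I,M \right)} = - 5 I + I = - 4 I$)
$h = 10609$
$\frac{h - 11825}{A{\left(-66,-19 \right)} - 33812} = \frac{10609 - 11825}{\left(-4\right) \left(-66\right) - 33812} = - \frac{1216}{264 - 33812} = - \frac{1216}{-33548} = \left(-1216\right) \left(- \frac{1}{33548}\right) = \frac{304}{8387}$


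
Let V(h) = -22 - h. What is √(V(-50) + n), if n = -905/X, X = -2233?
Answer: √141636957/2233 ≈ 5.3297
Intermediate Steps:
n = 905/2233 (n = -905/(-2233) = -905*(-1/2233) = 905/2233 ≈ 0.40528)
√(V(-50) + n) = √((-22 - 1*(-50)) + 905/2233) = √((-22 + 50) + 905/2233) = √(28 + 905/2233) = √(63429/2233) = √141636957/2233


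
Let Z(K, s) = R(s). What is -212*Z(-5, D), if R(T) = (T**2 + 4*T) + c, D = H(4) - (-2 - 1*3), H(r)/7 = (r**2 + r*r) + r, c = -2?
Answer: -14219900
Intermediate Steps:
H(r) = 7*r + 14*r**2 (H(r) = 7*((r**2 + r*r) + r) = 7*((r**2 + r**2) + r) = 7*(2*r**2 + r) = 7*(r + 2*r**2) = 7*r + 14*r**2)
D = 257 (D = 7*4*(1 + 2*4) - (-2 - 1*3) = 7*4*(1 + 8) - (-2 - 3) = 7*4*9 - 1*(-5) = 252 + 5 = 257)
R(T) = -2 + T**2 + 4*T (R(T) = (T**2 + 4*T) - 2 = -2 + T**2 + 4*T)
Z(K, s) = -2 + s**2 + 4*s
-212*Z(-5, D) = -212*(-2 + 257**2 + 4*257) = -212*(-2 + 66049 + 1028) = -212*67075 = -14219900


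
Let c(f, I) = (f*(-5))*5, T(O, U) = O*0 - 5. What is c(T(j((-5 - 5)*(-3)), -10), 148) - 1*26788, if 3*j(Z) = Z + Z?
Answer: -26663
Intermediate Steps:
j(Z) = 2*Z/3 (j(Z) = (Z + Z)/3 = (2*Z)/3 = 2*Z/3)
T(O, U) = -5 (T(O, U) = 0 - 5 = -5)
c(f, I) = -25*f (c(f, I) = -5*f*5 = -25*f)
c(T(j((-5 - 5)*(-3)), -10), 148) - 1*26788 = -25*(-5) - 1*26788 = 125 - 26788 = -26663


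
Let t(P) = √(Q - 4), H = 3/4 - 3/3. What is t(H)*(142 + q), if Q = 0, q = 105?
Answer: 494*I ≈ 494.0*I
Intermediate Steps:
H = -¼ (H = 3*(¼) - 3*⅓ = ¾ - 1 = -¼ ≈ -0.25000)
t(P) = 2*I (t(P) = √(0 - 4) = √(-4) = 2*I)
t(H)*(142 + q) = (2*I)*(142 + 105) = (2*I)*247 = 494*I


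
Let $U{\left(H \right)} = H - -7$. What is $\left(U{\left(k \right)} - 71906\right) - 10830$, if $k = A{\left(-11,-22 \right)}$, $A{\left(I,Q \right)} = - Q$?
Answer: $-82707$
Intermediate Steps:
$k = 22$ ($k = \left(-1\right) \left(-22\right) = 22$)
$U{\left(H \right)} = 7 + H$ ($U{\left(H \right)} = H + 7 = 7 + H$)
$\left(U{\left(k \right)} - 71906\right) - 10830 = \left(\left(7 + 22\right) - 71906\right) - 10830 = \left(29 - 71906\right) - 10830 = -71877 - 10830 = -82707$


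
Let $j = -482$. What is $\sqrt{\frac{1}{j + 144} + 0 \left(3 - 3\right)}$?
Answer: $\frac{i \sqrt{2}}{26} \approx 0.054393 i$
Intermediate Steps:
$\sqrt{\frac{1}{j + 144} + 0 \left(3 - 3\right)} = \sqrt{\frac{1}{-482 + 144} + 0 \left(3 - 3\right)} = \sqrt{\frac{1}{-338} + 0 \cdot 0} = \sqrt{- \frac{1}{338} + 0} = \sqrt{- \frac{1}{338}} = \frac{i \sqrt{2}}{26}$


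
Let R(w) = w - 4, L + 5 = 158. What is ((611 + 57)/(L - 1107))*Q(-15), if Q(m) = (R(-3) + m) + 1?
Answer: 2338/159 ≈ 14.704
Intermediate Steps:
L = 153 (L = -5 + 158 = 153)
R(w) = -4 + w
Q(m) = -6 + m (Q(m) = ((-4 - 3) + m) + 1 = (-7 + m) + 1 = -6 + m)
((611 + 57)/(L - 1107))*Q(-15) = ((611 + 57)/(153 - 1107))*(-6 - 15) = (668/(-954))*(-21) = (668*(-1/954))*(-21) = -334/477*(-21) = 2338/159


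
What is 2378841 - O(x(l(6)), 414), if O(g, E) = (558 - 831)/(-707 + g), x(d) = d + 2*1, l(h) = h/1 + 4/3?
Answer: 54713334/23 ≈ 2.3788e+6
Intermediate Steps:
l(h) = 4/3 + h (l(h) = h*1 + 4*(⅓) = h + 4/3 = 4/3 + h)
x(d) = 2 + d (x(d) = d + 2 = 2 + d)
O(g, E) = -273/(-707 + g)
2378841 - O(x(l(6)), 414) = 2378841 - (-273)/(-707 + (2 + (4/3 + 6))) = 2378841 - (-273)/(-707 + (2 + 22/3)) = 2378841 - (-273)/(-707 + 28/3) = 2378841 - (-273)/(-2093/3) = 2378841 - (-273)*(-3)/2093 = 2378841 - 1*9/23 = 2378841 - 9/23 = 54713334/23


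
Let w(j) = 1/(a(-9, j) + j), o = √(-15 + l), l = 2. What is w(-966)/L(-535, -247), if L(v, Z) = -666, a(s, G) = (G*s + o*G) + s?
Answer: -2573/15920505558 - 161*I*√13/7960252779 ≈ -1.6162e-7 - 7.2924e-8*I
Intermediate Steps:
o = I*√13 (o = √(-15 + 2) = √(-13) = I*√13 ≈ 3.6056*I)
a(s, G) = s + G*s + I*G*√13 (a(s, G) = (G*s + (I*√13)*G) + s = (G*s + I*G*√13) + s = s + G*s + I*G*√13)
w(j) = 1/(-9 - 8*j + I*j*√13) (w(j) = 1/((-9 + j*(-9) + I*j*√13) + j) = 1/((-9 - 9*j + I*j*√13) + j) = 1/(-9 - 8*j + I*j*√13))
w(-966)/L(-535, -247) = 1/(-9 - 8*(-966) + I*(-966)*√13*(-666)) = -1/666/(-9 + 7728 - 966*I*√13) = -1/666/(7719 - 966*I*√13) = -1/(666*(7719 - 966*I*√13))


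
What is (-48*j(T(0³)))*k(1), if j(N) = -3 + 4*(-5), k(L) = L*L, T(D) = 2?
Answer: 1104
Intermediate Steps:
k(L) = L²
j(N) = -23 (j(N) = -3 - 20 = -23)
(-48*j(T(0³)))*k(1) = -48*(-23)*1² = 1104*1 = 1104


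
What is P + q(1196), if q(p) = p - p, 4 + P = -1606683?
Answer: -1606687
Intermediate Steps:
P = -1606687 (P = -4 - 1606683 = -1606687)
q(p) = 0
P + q(1196) = -1606687 + 0 = -1606687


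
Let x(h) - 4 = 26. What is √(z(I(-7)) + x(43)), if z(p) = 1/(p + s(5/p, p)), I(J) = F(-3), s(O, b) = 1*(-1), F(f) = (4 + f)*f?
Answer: √119/2 ≈ 5.4544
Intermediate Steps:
F(f) = f*(4 + f)
s(O, b) = -1
x(h) = 30 (x(h) = 4 + 26 = 30)
I(J) = -3 (I(J) = -3*(4 - 3) = -3*1 = -3)
z(p) = 1/(-1 + p) (z(p) = 1/(p - 1) = 1/(-1 + p))
√(z(I(-7)) + x(43)) = √(1/(-1 - 3) + 30) = √(1/(-4) + 30) = √(-¼ + 30) = √(119/4) = √119/2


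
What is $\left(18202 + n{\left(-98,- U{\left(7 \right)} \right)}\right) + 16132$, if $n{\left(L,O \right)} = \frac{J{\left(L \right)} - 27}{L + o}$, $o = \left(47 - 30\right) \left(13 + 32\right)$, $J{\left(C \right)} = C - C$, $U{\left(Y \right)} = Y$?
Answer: $\frac{22900751}{667} \approx 34334.0$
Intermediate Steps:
$J{\left(C \right)} = 0$
$o = 765$ ($o = 17 \cdot 45 = 765$)
$n{\left(L,O \right)} = - \frac{27}{765 + L}$ ($n{\left(L,O \right)} = \frac{0 - 27}{L + 765} = - \frac{27}{765 + L}$)
$\left(18202 + n{\left(-98,- U{\left(7 \right)} \right)}\right) + 16132 = \left(18202 - \frac{27}{765 - 98}\right) + 16132 = \left(18202 - \frac{27}{667}\right) + 16132 = \frac{12140707}{667} + 16132 = \frac{22900751}{667}$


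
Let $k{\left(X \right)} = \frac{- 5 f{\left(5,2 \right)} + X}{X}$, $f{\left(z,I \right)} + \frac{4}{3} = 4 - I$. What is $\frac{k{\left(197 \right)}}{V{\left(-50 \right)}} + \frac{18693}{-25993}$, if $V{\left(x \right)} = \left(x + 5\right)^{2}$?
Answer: $- \frac{22356213142}{31107772575} \approx -0.71867$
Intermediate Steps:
$f{\left(z,I \right)} = \frac{8}{3} - I$ ($f{\left(z,I \right)} = - \frac{4}{3} - \left(-4 + I\right) = \frac{8}{3} - I$)
$V{\left(x \right)} = \left(5 + x\right)^{2}$
$k{\left(X \right)} = \frac{- \frac{10}{3} + X}{X}$ ($k{\left(X \right)} = \frac{- 5 \left(\frac{8}{3} - 2\right) + X}{X} = \frac{\left(-5\right) \frac{2}{3} + X}{X} = \frac{- \frac{10}{3} + X}{X}$)
$\frac{k{\left(197 \right)}}{V{\left(-50 \right)}} + \frac{18693}{-25993} = \frac{\frac{1}{197} \left(- \frac{10}{3} + 197\right)}{\left(5 - 50\right)^{2}} + \frac{18693}{-25993} = \frac{\frac{1}{197} \cdot \frac{581}{3}}{\left(-45\right)^{2}} + 18693 \left(- \frac{1}{25993}\right) = \frac{581}{591 \cdot 2025} - \frac{18693}{25993} = \frac{581}{591} \cdot \frac{1}{2025} - \frac{18693}{25993} = \frac{581}{1196775} - \frac{18693}{25993} = - \frac{22356213142}{31107772575}$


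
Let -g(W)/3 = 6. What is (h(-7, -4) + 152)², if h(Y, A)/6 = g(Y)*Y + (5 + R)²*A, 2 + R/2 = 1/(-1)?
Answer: 781456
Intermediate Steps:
g(W) = -18 (g(W) = -3*6 = -18)
R = -6 (R = -4 + 2/(-1) = -4 + 2*(-1) = -4 - 2 = -6)
h(Y, A) = -108*Y + 6*A (h(Y, A) = 6*(-18*Y + (5 - 6)²*A) = 6*(-18*Y + (-1)²*A) = 6*(-18*Y + 1*A) = 6*(-18*Y + A) = 6*(A - 18*Y) = -108*Y + 6*A)
(h(-7, -4) + 152)² = ((-108*(-7) + 6*(-4)) + 152)² = ((756 - 24) + 152)² = (732 + 152)² = 884² = 781456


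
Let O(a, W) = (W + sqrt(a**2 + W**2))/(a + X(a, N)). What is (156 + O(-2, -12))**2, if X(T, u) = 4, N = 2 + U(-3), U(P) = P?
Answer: (150 + sqrt(37))**2 ≈ 24362.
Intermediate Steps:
N = -1 (N = 2 - 3 = -1)
O(a, W) = (W + sqrt(W**2 + a**2))/(4 + a) (O(a, W) = (W + sqrt(a**2 + W**2))/(a + 4) = (W + sqrt(W**2 + a**2))/(4 + a))
(156 + O(-2, -12))**2 = (156 + (-12 + sqrt((-12)**2 + (-2)**2))/(4 - 2))**2 = (156 + (-12 + sqrt(144 + 4))/2)**2 = (156 + (-12 + sqrt(148))/2)**2 = (156 + (-12 + 2*sqrt(37))/2)**2 = (156 + (-6 + sqrt(37)))**2 = (150 + sqrt(37))**2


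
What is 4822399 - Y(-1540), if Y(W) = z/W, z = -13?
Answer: 7426494447/1540 ≈ 4.8224e+6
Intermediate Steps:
Y(W) = -13/W
4822399 - Y(-1540) = 4822399 - (-13)/(-1540) = 4822399 - (-13)*(-1)/1540 = 4822399 - 1*13/1540 = 4822399 - 13/1540 = 7426494447/1540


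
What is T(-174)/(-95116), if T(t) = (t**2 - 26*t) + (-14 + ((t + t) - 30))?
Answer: -8602/23779 ≈ -0.36175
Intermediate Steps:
T(t) = -44 + t**2 - 24*t (T(t) = (t**2 - 26*t) + (-14 + (2*t - 30)) = (t**2 - 26*t) + (-14 + (-30 + 2*t)) = (t**2 - 26*t) + (-44 + 2*t) = -44 + t**2 - 24*t)
T(-174)/(-95116) = (-44 + (-174)**2 - 24*(-174))/(-95116) = (-44 + 30276 + 4176)*(-1/95116) = 34408*(-1/95116) = -8602/23779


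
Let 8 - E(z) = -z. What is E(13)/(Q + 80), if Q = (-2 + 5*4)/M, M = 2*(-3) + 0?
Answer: 3/11 ≈ 0.27273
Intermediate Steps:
M = -6 (M = -6 + 0 = -6)
E(z) = 8 + z (E(z) = 8 - (-1)*z = 8 + z)
Q = -3 (Q = (-2 + 5*4)/(-6) = (-2 + 20)*(-1/6) = 18*(-1/6) = -3)
E(13)/(Q + 80) = (8 + 13)/(-3 + 80) = 21/77 = (1/77)*21 = 3/11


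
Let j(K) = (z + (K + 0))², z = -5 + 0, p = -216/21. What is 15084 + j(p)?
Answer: 750565/49 ≈ 15318.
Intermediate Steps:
p = -72/7 (p = -216*1/21 = -72/7 ≈ -10.286)
z = -5
j(K) = (-5 + K)² (j(K) = (-5 + (K + 0))² = (-5 + K)²)
15084 + j(p) = 15084 + (-5 - 72/7)² = 15084 + (-107/7)² = 15084 + 11449/49 = 750565/49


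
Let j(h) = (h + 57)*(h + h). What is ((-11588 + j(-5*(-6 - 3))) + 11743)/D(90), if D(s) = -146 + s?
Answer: -9335/56 ≈ -166.70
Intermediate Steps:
j(h) = 2*h*(57 + h) (j(h) = (57 + h)*(2*h) = 2*h*(57 + h))
((-11588 + j(-5*(-6 - 3))) + 11743)/D(90) = ((-11588 + 2*(-5*(-6 - 3))*(57 - 5*(-6 - 3))) + 11743)/(-146 + 90) = ((-11588 + 2*(-5*(-9))*(57 - 5*(-9))) + 11743)/(-56) = ((-11588 + 2*45*(57 + 45)) + 11743)*(-1/56) = ((-11588 + 2*45*102) + 11743)*(-1/56) = ((-11588 + 9180) + 11743)*(-1/56) = (-2408 + 11743)*(-1/56) = 9335*(-1/56) = -9335/56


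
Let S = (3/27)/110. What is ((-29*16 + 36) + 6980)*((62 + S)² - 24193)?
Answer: -3629795649298/27225 ≈ -1.3333e+8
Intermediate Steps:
S = 1/990 (S = (3*(1/27))*(1/110) = (⅑)*(1/110) = 1/990 ≈ 0.0010101)
((-29*16 + 36) + 6980)*((62 + S)² - 24193) = ((-29*16 + 36) + 6980)*((62 + 1/990)² - 24193) = ((-464 + 36) + 6980)*((61381/990)² - 24193) = (-428 + 6980)*(3767627161/980100 - 24193) = 6552*(-19943932139/980100) = -3629795649298/27225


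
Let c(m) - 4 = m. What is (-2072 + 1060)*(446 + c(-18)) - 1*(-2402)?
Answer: -434782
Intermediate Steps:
c(m) = 4 + m
(-2072 + 1060)*(446 + c(-18)) - 1*(-2402) = (-2072 + 1060)*(446 + (4 - 18)) - 1*(-2402) = -1012*(446 - 14) + 2402 = -1012*432 + 2402 = -437184 + 2402 = -434782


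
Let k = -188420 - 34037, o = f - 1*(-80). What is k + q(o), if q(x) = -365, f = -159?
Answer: -222822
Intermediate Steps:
o = -79 (o = -159 - 1*(-80) = -159 + 80 = -79)
k = -222457
k + q(o) = -222457 - 365 = -222822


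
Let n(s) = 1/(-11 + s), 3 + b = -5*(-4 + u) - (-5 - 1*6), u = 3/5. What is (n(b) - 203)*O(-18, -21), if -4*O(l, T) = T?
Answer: -8523/8 ≈ -1065.4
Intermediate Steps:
u = ⅗ (u = 3*(⅕) = ⅗ ≈ 0.60000)
O(l, T) = -T/4
b = 25 (b = -3 + (-5*(-4 + ⅗) - (-5 - 1*6)) = -3 + (-5*(-17/5) - (-5 - 6)) = -3 + (17 - 1*(-11)) = -3 + (17 + 11) = -3 + 28 = 25)
(n(b) - 203)*O(-18, -21) = (1/(-11 + 25) - 203)*(-¼*(-21)) = (1/14 - 203)*(21/4) = -2841/14*21/4 = -8523/8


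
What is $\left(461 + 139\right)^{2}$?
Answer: $360000$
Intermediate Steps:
$\left(461 + 139\right)^{2} = 600^{2} = 360000$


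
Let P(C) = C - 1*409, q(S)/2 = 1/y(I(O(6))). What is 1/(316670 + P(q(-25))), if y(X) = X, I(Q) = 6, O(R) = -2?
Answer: 3/948784 ≈ 3.1619e-6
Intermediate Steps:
q(S) = ⅓ (q(S) = 2/6 = 2*(⅙) = ⅓)
P(C) = -409 + C (P(C) = C - 409 = -409 + C)
1/(316670 + P(q(-25))) = 1/(316670 + (-409 + ⅓)) = 1/(316670 - 1226/3) = 1/(948784/3) = 3/948784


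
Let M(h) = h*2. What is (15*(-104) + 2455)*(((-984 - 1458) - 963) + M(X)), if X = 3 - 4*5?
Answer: -3077905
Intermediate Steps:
X = -17 (X = 3 - 20 = -17)
M(h) = 2*h
(15*(-104) + 2455)*(((-984 - 1458) - 963) + M(X)) = (15*(-104) + 2455)*(((-984 - 1458) - 963) + 2*(-17)) = (-1560 + 2455)*((-2442 - 963) - 34) = 895*(-3405 - 34) = 895*(-3439) = -3077905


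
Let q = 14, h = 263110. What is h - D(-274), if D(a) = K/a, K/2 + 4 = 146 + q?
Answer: 36046226/137 ≈ 2.6311e+5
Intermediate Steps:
K = 312 (K = -8 + 2*(146 + 14) = -8 + 2*160 = -8 + 320 = 312)
D(a) = 312/a
h - D(-274) = 263110 - 312/(-274) = 263110 - 312*(-1)/274 = 263110 - 1*(-156/137) = 263110 + 156/137 = 36046226/137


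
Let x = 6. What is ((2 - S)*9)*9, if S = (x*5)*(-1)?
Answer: 2592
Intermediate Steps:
S = -30 (S = (6*5)*(-1) = 30*(-1) = -30)
((2 - S)*9)*9 = ((2 - 1*(-30))*9)*9 = ((2 + 30)*9)*9 = (32*9)*9 = 288*9 = 2592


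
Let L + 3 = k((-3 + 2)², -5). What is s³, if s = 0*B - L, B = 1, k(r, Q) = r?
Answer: 8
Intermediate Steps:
L = -2 (L = -3 + (-3 + 2)² = -3 + (-1)² = -3 + 1 = -2)
s = 2 (s = 0*1 - 1*(-2) = 0 + 2 = 2)
s³ = 2³ = 8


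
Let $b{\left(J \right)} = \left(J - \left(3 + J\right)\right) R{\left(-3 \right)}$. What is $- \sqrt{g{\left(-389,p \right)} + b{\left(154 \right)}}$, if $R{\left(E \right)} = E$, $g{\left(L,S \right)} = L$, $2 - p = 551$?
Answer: $- 2 i \sqrt{95} \approx - 19.494 i$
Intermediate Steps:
$p = -549$ ($p = 2 - 551 = -549$)
$b{\left(J \right)} = 9$ ($b{\left(J \right)} = \left(J - \left(3 + J\right)\right) \left(-3\right) = \left(-3\right) \left(-3\right) = 9$)
$- \sqrt{g{\left(-389,p \right)} + b{\left(154 \right)}} = - \sqrt{-389 + 9} = - \sqrt{-380} = - 2 i \sqrt{95}$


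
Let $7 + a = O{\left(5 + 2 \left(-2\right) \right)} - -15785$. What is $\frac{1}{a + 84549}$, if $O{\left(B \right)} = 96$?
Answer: $\frac{1}{100423} \approx 9.9579 \cdot 10^{-6}$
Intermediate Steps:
$a = 15874$ ($a = -7 + \left(96 - -15785\right) = -7 + \left(96 + 15785\right) = -7 + 15881 = 15874$)
$\frac{1}{a + 84549} = \frac{1}{15874 + 84549} = \frac{1}{100423}$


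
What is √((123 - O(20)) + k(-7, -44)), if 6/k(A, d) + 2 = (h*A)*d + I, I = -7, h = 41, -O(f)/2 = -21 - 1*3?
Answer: 3*√1327001421/12619 ≈ 8.6603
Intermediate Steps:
O(f) = 48 (O(f) = -2*(-21 - 1*3) = -2*(-21 - 3) = -2*(-24) = 48)
k(A, d) = 6/(-9 + 41*A*d) (k(A, d) = 6/(-2 + ((41*A)*d - 7)) = 6/(-2 + (41*A*d - 7)) = 6/(-2 + (-7 + 41*A*d)) = 6/(-9 + 41*A*d))
√((123 - O(20)) + k(-7, -44)) = √((123 - 1*48) + 6/(-9 + 41*(-7)*(-44))) = √((123 - 48) + 6/(-9 + 12628)) = √(75 + 6/12619) = √(946431/12619) = 3*√1327001421/12619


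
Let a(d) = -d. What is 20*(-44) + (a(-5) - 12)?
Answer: -887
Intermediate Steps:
20*(-44) + (a(-5) - 12) = 20*(-44) + (-1*(-5) - 12) = -880 + (5 - 12) = -880 - 7 = -887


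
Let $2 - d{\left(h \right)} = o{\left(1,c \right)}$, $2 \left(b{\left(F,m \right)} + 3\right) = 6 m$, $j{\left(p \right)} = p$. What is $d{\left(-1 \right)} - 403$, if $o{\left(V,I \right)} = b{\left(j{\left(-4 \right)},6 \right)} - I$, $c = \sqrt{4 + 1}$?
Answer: $-416 + \sqrt{5} \approx -413.76$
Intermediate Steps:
$c = \sqrt{5} \approx 2.2361$
$b{\left(F,m \right)} = -3 + 3 m$ ($b{\left(F,m \right)} = -3 + \frac{6 m}{2} = -3 + 3 m$)
$o{\left(V,I \right)} = 15 - I$ ($o{\left(V,I \right)} = \left(-3 + 3 \cdot 6\right) - I = \left(-3 + 18\right) - I = 15 - I$)
$d{\left(h \right)} = -13 + \sqrt{5}$ ($d{\left(h \right)} = 2 - \left(15 - \sqrt{5}\right) = -13 + \sqrt{5}$)
$d{\left(-1 \right)} - 403 = \left(-13 + \sqrt{5}\right) - 403 = -416 + \sqrt{5}$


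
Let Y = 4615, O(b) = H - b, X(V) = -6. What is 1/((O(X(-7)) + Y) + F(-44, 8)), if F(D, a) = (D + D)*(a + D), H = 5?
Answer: 1/7794 ≈ 0.00012830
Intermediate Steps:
O(b) = 5 - b
F(D, a) = 2*D*(D + a) (F(D, a) = (2*D)*(D + a) = 2*D*(D + a))
1/((O(X(-7)) + Y) + F(-44, 8)) = 1/(((5 - 1*(-6)) + 4615) + 2*(-44)*(-44 + 8)) = 1/(((5 + 6) + 4615) + 2*(-44)*(-36)) = 1/((11 + 4615) + 3168) = 1/(4626 + 3168) = 1/7794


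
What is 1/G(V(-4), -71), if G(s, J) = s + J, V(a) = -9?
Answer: -1/80 ≈ -0.012500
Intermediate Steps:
G(s, J) = J + s
1/G(V(-4), -71) = 1/(-71 - 9) = 1/(-80) = -1/80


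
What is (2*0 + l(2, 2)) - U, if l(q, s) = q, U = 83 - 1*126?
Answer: 45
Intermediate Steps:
U = -43 (U = 83 - 126 = -43)
(2*0 + l(2, 2)) - U = (2*0 + 2) - 1*(-43) = (0 + 2) + 43 = 2 + 43 = 45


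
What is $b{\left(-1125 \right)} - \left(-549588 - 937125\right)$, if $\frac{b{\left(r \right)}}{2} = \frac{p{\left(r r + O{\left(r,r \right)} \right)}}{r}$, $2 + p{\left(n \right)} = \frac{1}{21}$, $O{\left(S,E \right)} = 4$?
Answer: $\frac{35123594707}{23625} \approx 1.4867 \cdot 10^{6}$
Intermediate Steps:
$p{\left(n \right)} = - \frac{41}{21}$ ($p{\left(n \right)} = -2 + \frac{1}{21} = - \frac{41}{21}$)
$b{\left(r \right)} = - \frac{82}{21 r}$ ($b{\left(r \right)} = 2 \left(- \frac{41}{21 r}\right) = - \frac{82}{21 r}$)
$b{\left(-1125 \right)} - \left(-549588 - 937125\right) = - \frac{82}{21 \left(-1125\right)} - \left(-549588 - 937125\right) = \left(- \frac{82}{21}\right) \left(- \frac{1}{1125}\right) - \left(-549588 - 937125\right) = \frac{82}{23625} - -1486713 = \frac{82}{23625} + 1486713 = \frac{35123594707}{23625}$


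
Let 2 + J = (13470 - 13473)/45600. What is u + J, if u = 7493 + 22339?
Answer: 453415999/15200 ≈ 29830.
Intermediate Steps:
J = -30401/15200 (J = -2 + (13470 - 13473)/45600 = -2 - 3*1/45600 = -2 - 1/15200 = -30401/15200 ≈ -2.0001)
u = 29832
u + J = 29832 - 30401/15200 = 453415999/15200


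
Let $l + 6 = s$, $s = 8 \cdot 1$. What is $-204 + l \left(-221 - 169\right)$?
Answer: $-984$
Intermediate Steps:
$s = 8$
$l = 2$ ($l = -6 + 8 = 2$)
$-204 + l \left(-221 - 169\right) = -204 + 2 \left(-221 - 169\right) = -204 + 2 \left(-390\right) = -204 - 780 = -984$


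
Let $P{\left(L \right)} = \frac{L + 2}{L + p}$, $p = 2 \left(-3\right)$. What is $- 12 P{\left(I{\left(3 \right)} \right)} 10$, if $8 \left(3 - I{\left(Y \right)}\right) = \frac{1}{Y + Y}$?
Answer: $\frac{5736}{29} \approx 197.79$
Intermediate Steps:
$p = -6$
$I{\left(Y \right)} = 3 - \frac{1}{16 Y}$ ($I{\left(Y \right)} = 3 - \frac{1}{8 \left(Y + Y\right)} = 3 - \frac{1}{8 \cdot 2 Y} = 3 - \frac{\frac{1}{2} \frac{1}{Y}}{8} = 3 - \frac{1}{16 Y}$)
$P{\left(L \right)} = \frac{2 + L}{-6 + L}$ ($P{\left(L \right)} = \frac{L + 2}{L - 6} = \frac{2 + L}{-6 + L}$)
$- 12 P{\left(I{\left(3 \right)} \right)} 10 = - 12 \frac{2 + \left(3 - \frac{1}{16 \cdot 3}\right)}{-6 + \left(3 - \frac{1}{16 \cdot 3}\right)} 10 = - 12 \frac{2 + \left(3 - \frac{1}{48}\right)}{-6 + \left(3 - \frac{1}{48}\right)} 10 = - 12 \frac{2 + \frac{143}{48}}{-6 + \frac{143}{48}} \cdot 10 = - 12 \frac{1}{- \frac{145}{48}} \cdot \frac{239}{48} \cdot 10 = - 12 \left(\left(- \frac{48}{145}\right) \frac{239}{48}\right) 10 = \left(-12\right) \left(- \frac{239}{145}\right) 10 = \frac{2868}{145} \cdot 10 = \frac{5736}{29}$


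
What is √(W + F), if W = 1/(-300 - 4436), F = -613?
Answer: I*√214834506/592 ≈ 24.759*I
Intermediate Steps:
W = -1/4736 (W = 1/(-4736) = -1/4736 ≈ -0.00021115)
√(W + F) = √(-1/4736 - 613) = √(-2903169/4736) = I*√214834506/592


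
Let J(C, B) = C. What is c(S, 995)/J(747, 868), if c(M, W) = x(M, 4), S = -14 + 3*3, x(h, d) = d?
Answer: 4/747 ≈ 0.0053548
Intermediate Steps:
S = -5 (S = -14 + 9 = -5)
c(M, W) = 4
c(S, 995)/J(747, 868) = 4/747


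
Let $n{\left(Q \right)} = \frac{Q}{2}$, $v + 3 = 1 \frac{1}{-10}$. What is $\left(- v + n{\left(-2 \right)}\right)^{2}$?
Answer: $\frac{441}{100} \approx 4.41$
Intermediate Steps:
$v = - \frac{31}{10}$ ($v = -3 + 1 \frac{1}{-10} = -3 + 1 \left(- \frac{1}{10}\right) = -3 - \frac{1}{10} = - \frac{31}{10} \approx -3.1$)
$n{\left(Q \right)} = \frac{Q}{2}$ ($n{\left(Q \right)} = Q \frac{1}{2} = \frac{Q}{2}$)
$\left(- v + n{\left(-2 \right)}\right)^{2} = \left(\left(-1\right) \left(- \frac{31}{10}\right) + \frac{1}{2} \left(-2\right)\right)^{2} = \left(\frac{31}{10} - 1\right)^{2} = \left(\frac{21}{10}\right)^{2} = \frac{441}{100}$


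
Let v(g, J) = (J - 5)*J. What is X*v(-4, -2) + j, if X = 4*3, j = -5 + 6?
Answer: 169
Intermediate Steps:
v(g, J) = J*(-5 + J) (v(g, J) = (-5 + J)*J = J*(-5 + J))
j = 1
X = 12
X*v(-4, -2) + j = 12*(-2*(-5 - 2)) + 1 = 12*(-2*(-7)) + 1 = 12*14 + 1 = 168 + 1 = 169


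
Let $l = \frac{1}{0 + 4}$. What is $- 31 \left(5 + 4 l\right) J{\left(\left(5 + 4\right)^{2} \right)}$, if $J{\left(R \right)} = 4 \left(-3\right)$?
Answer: $2232$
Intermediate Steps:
$l = \frac{1}{4} \approx 0.25$
$J{\left(R \right)} = -12$
$- 31 \left(5 + 4 l\right) J{\left(\left(5 + 4\right)^{2} \right)} = - 31 \left(5 + 4 \cdot \frac{1}{4}\right) \left(-12\right) = - 31 \left(5 + 1\right) \left(-12\right) = \left(-31\right) 6 \left(-12\right) = \left(-186\right) \left(-12\right) = 2232$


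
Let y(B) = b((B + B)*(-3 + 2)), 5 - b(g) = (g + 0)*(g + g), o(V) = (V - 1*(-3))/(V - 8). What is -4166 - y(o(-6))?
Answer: -204361/49 ≈ -4170.6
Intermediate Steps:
o(V) = (3 + V)/(-8 + V) (o(V) = (V + 3)/(-8 + V) = (3 + V)/(-8 + V))
b(g) = 5 - 2*g² (b(g) = 5 - (g + 0)*(g + g) = 5 - g*2*g = 5 - 2*g²)
y(B) = 5 - 8*B² (y(B) = 5 - 2*(-3 + 2)²*(B + B)² = 5 - 2*4*B² = 5 - 8*B²)
-4166 - y(o(-6)) = -4166 - (5 - 8*(3 - 6)²/(-8 - 6)²) = -4166 - (5 - 8*(-3/(-14))²) = -4166 - (5 - 8*(-1/14*(-3))²) = -4166 - (5 - 8*(3/14)²) = -4166 - (5 - 8*9/196) = -4166 - (5 - 18/49) = -4166 - 1*227/49 = -4166 - 227/49 = -204361/49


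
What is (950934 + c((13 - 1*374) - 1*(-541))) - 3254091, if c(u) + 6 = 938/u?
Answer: -207284201/90 ≈ -2.3032e+6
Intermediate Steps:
c(u) = -6 + 938/u
(950934 + c((13 - 1*374) - 1*(-541))) - 3254091 = (950934 + (-6 + 938/((13 - 1*374) - 1*(-541)))) - 3254091 = (950934 + (-6 + 938/((13 - 374) + 541))) - 3254091 = (950934 + (-6 + 938/(-361 + 541))) - 3254091 = (950934 + (-6 + 938/180)) - 3254091 = (950934 + (-6 + 938*(1/180))) - 3254091 = (950934 + (-6 + 469/90)) - 3254091 = (950934 - 71/90) - 3254091 = 85583989/90 - 3254091 = -207284201/90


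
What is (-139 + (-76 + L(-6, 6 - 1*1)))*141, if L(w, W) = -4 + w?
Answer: -31725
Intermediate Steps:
(-139 + (-76 + L(-6, 6 - 1*1)))*141 = (-139 + (-76 + (-4 - 6)))*141 = (-139 + (-76 - 10))*141 = (-139 - 86)*141 = -225*141 = -31725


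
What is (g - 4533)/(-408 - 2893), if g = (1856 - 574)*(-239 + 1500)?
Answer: -1612069/3301 ≈ -488.36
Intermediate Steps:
g = 1616602 (g = 1282*1261 = 1616602)
(g - 4533)/(-408 - 2893) = (1616602 - 4533)/(-408 - 2893) = 1612069/(-3301) = 1612069*(-1/3301) = -1612069/3301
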